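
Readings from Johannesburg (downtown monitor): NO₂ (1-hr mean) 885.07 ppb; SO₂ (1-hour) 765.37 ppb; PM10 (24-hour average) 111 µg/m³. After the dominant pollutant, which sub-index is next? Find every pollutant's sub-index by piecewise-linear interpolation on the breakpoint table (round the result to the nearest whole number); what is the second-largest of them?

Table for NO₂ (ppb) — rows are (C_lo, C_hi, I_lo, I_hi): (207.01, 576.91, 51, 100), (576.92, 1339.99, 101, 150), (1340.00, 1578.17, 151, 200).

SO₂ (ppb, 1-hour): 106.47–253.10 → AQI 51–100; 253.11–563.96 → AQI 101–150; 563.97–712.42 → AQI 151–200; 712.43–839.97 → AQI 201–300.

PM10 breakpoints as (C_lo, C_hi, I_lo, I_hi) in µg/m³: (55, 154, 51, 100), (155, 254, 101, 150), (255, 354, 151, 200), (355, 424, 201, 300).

NO₂: 885.07 lies in 576.92–1339.99, so I_lo=101, I_hi=150, C_lo=576.92, C_hi=1339.99.
(150−101)/(1339.99−576.92) × (885.07−576.92) + 101 = 49/763.07 × 308.15 + 101 ≈ 120.79 → 121.
SO₂: row 712.43–839.97 (AQI 201–300). (300−201)·(765.37−712.43)/(839.97−712.43) + 201 = 99·52.94/127.54 + 201 ≈ 242.09 → 242.
PM10 111: bracket 55–154 → index 51–100; slope 49/99, offset 56.
AQI = 51 + 49/99·56 ≈ 78.72 ⇒ 79.
Sub-indices: NO₂→121, SO₂→242, PM10→79. Ranked high→low: 242, 121, 79. Second-highest sub-index = 121.

121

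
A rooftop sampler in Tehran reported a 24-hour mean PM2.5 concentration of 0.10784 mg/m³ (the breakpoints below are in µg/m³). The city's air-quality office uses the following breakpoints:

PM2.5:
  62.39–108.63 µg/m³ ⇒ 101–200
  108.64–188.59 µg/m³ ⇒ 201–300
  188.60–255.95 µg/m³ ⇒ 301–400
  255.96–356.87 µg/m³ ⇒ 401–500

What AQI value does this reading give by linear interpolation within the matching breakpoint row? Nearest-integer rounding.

Convert: 0.10784 mg/m³ = 107.84 µg/m³.
PM2.5 107.84: bracket 62.39–108.63 → index 101–200; slope 99/46.24, offset 45.45.
AQI = 101 + 99/46.24·45.45 ≈ 198.31 ⇒ 198.

198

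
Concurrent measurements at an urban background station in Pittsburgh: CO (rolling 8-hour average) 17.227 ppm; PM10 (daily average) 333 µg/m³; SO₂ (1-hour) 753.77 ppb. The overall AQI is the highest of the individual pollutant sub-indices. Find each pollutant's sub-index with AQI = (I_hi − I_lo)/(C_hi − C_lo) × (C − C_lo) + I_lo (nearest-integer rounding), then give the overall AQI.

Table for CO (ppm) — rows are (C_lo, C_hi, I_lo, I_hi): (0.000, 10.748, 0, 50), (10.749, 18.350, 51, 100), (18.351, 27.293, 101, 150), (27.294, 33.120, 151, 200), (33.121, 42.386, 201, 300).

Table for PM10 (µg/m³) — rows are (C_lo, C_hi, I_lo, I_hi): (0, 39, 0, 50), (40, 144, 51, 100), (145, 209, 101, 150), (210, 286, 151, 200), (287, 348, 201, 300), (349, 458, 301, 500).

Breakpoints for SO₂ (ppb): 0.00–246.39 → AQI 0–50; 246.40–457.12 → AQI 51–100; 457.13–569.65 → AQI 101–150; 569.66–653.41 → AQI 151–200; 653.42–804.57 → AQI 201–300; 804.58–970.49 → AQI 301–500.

276

CO 17.227: bracket 10.749–18.350 → index 51–100; slope 49/7.601, offset 6.478.
AQI = 51 + 49/7.601·6.478 ≈ 92.76 ⇒ 93.
PM10 333: bracket 287–348 → index 201–300; slope 99/61, offset 46.
AQI = 201 + 99/61·46 ≈ 275.66 ⇒ 276.
SO₂: 753.77 lies in 653.42–804.57, so I_lo=201, I_hi=300, C_lo=653.42, C_hi=804.57.
(300−201)/(804.57−653.42) × (753.77−653.42) + 201 = 99/151.15 × 100.35 + 201 ≈ 266.73 → 267.
Sub-indices: CO→93, PM10→276, SO₂→267. Overall AQI = max = 276; dominant pollutant is PM10.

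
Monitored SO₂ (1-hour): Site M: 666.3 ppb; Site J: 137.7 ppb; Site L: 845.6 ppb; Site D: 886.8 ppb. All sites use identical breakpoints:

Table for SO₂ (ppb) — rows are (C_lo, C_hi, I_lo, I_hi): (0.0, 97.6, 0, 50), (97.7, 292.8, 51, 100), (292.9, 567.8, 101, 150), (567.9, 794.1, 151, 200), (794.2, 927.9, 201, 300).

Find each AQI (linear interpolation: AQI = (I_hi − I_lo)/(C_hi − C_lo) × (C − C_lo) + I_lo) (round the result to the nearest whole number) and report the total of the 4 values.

Site M: 666.3 ∈ [567.9, 794.1] ↔ index [151, 200].
151 + (666.3−567.9)·(200−151)/(794.1−567.9) = 151 + 98.4·49/226.2 ≈ 172.32, so AQI = 172.
Site J: row 97.7–292.8 (AQI 51–100). (100−51)·(137.7−97.7)/(292.8−97.7) + 51 = 49·40.0/195.1 + 51 ≈ 61.05 → 61.
Site L: 845.6 lies in 794.2–927.9, so I_lo=201, I_hi=300, C_lo=794.2, C_hi=927.9.
(300−201)/(927.9−794.2) × (845.6−794.2) + 201 = 99/133.7 × 51.4 + 201 ≈ 239.06 → 239.
Site D: row 794.2–927.9 (AQI 201–300). (300−201)·(886.8−794.2)/(927.9−794.2) + 201 = 99·92.6/133.7 + 201 ≈ 269.57 → 270.
AQIs: Site M=172, Site J=61, Site L=239, Site D=270. Sum = 172 + 61 + 239 + 270 = 742.

742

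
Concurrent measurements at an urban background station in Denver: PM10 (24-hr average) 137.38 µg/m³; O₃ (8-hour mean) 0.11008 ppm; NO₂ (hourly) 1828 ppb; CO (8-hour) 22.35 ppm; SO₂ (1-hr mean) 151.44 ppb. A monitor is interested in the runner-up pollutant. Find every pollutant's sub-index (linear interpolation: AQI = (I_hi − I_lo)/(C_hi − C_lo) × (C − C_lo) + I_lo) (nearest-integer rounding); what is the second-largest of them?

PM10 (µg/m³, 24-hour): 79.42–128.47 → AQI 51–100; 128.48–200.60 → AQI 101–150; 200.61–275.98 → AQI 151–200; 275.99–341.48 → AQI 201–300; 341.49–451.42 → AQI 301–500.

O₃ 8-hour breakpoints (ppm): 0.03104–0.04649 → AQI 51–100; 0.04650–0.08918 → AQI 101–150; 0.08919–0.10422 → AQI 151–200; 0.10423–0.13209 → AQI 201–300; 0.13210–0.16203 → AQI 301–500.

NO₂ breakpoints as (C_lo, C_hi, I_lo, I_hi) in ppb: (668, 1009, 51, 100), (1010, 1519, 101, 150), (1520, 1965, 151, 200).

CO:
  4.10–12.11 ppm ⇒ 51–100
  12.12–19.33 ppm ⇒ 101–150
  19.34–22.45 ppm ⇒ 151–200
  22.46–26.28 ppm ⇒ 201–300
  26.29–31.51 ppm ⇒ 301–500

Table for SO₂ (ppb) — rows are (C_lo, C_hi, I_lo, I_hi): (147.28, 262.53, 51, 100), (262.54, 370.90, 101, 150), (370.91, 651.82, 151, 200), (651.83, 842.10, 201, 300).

198

PM10: row 128.48–200.60 (AQI 101–150). (150−101)·(137.38−128.48)/(200.60−128.48) + 101 = 49·8.90/72.12 + 101 ≈ 107.05 → 107.
O₃: row 0.10423–0.13209 (AQI 201–300). (300−201)·(0.11008−0.10423)/(0.13209−0.10423) + 201 = 99·0.00585/0.02786 + 201 ≈ 221.79 → 222.
NO₂: 1828 ∈ [1520, 1965] ↔ index [151, 200].
151 + (1828−1520)·(200−151)/(1965−1520) = 151 + 308·49/445 ≈ 184.91, so AQI = 185.
CO 22.35: bracket 19.34–22.45 → index 151–200; slope 49/3.11, offset 3.01.
AQI = 151 + 49/3.11·3.01 ≈ 198.42 ⇒ 198.
SO₂: row 147.28–262.53 (AQI 51–100). (100−51)·(151.44−147.28)/(262.53−147.28) + 51 = 49·4.16/115.25 + 51 ≈ 52.77 → 53.
Sub-indices: PM10→107, O₃→222, NO₂→185, CO→198, SO₂→53. Ranked high→low: 222, 198, 185, 107, 53. Second-highest sub-index = 198.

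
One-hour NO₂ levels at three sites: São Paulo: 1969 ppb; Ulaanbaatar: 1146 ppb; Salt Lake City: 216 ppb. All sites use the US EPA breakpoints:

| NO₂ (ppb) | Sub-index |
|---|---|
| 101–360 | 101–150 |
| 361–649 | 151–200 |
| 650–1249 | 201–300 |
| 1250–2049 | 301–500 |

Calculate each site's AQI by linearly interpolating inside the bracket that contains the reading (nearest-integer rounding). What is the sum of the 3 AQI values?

São Paulo 1969: bracket 1250–2049 → index 301–500; slope 199/799, offset 719.
AQI = 301 + 199/799·719 ≈ 480.08 ⇒ 480.
Ulaanbaatar: 1146 lies in 650–1249, so I_lo=201, I_hi=300, C_lo=650, C_hi=1249.
(300−201)/(1249−650) × (1146−650) + 201 = 99/599 × 496 + 201 ≈ 282.98 → 283.
Salt Lake City: row 101–360 (AQI 101–150). (150−101)·(216−101)/(360−101) + 101 = 49·115/259 + 101 ≈ 122.76 → 123.
AQIs: São Paulo=480, Ulaanbaatar=283, Salt Lake City=123. Sum = 480 + 283 + 123 = 886.

886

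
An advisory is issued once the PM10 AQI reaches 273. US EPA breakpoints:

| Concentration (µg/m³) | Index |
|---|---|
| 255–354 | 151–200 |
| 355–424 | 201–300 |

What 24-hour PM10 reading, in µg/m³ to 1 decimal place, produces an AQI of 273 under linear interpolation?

405.2

AQI 273 lies in the 201–300 band, which corresponds to 355–424 µg/m³.
C = 355 + (273−201)×(424−355)/(300−201) = 355 + 72×69/99 ≈ 405.182 µg/m³ → 405.2 µg/m³ to 1 dp.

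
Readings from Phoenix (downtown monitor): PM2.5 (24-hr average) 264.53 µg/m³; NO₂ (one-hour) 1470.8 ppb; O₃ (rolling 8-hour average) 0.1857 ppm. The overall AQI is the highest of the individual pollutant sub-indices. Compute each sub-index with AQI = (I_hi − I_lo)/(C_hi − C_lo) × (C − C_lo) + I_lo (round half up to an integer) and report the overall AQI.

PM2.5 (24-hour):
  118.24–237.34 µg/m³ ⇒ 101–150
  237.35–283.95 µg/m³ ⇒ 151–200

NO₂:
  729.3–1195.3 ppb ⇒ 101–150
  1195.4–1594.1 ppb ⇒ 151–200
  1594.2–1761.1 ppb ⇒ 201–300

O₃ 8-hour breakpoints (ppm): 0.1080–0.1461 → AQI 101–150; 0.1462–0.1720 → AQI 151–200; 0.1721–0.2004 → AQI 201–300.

249

PM2.5: 264.53 ∈ [237.35, 283.95] ↔ index [151, 200].
151 + (264.53−237.35)·(200−151)/(283.95−237.35) = 151 + 27.18·49/46.60 ≈ 179.58, so AQI = 180.
NO₂: 1470.8 ∈ [1195.4, 1594.1] ↔ index [151, 200].
151 + (1470.8−1195.4)·(200−151)/(1594.1−1195.4) = 151 + 275.4·49/398.7 ≈ 184.85, so AQI = 185.
O₃: 0.1857 ∈ [0.1721, 0.2004] ↔ index [201, 300].
201 + (0.1857−0.1721)·(300−201)/(0.2004−0.1721) = 201 + 0.0136·99/0.0283 ≈ 248.58, so AQI = 249.
Sub-indices: PM2.5→180, NO₂→185, O₃→249. Overall AQI = max = 249; dominant pollutant is O₃.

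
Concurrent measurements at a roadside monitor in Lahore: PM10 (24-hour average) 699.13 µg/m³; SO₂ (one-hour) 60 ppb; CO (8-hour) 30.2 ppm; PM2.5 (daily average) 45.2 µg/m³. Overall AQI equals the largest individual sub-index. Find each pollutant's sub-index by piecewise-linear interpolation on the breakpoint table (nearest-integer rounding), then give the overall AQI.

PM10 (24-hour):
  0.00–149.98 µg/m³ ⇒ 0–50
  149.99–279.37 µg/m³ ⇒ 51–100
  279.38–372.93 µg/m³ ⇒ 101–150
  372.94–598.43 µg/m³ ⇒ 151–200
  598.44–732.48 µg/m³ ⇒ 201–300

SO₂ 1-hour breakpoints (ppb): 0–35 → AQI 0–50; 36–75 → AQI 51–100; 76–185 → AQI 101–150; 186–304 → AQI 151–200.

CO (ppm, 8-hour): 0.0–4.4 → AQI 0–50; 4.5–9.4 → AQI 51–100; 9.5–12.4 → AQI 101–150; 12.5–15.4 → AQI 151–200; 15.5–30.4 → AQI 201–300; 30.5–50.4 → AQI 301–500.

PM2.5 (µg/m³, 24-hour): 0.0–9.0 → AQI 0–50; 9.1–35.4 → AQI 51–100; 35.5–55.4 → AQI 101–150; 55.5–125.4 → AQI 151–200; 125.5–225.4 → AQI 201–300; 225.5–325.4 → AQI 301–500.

299

PM10: 699.13 lies in 598.44–732.48, so I_lo=201, I_hi=300, C_lo=598.44, C_hi=732.48.
(300−201)/(732.48−598.44) × (699.13−598.44) + 201 = 99/134.04 × 100.69 + 201 ≈ 275.37 → 275.
SO₂: 60 lies in 36–75, so I_lo=51, I_hi=100, C_lo=36, C_hi=75.
(100−51)/(75−36) × (60−36) + 51 = 49/39 × 24 + 51 ≈ 81.15 → 81.
CO: 30.2 lies in 15.5–30.4, so I_lo=201, I_hi=300, C_lo=15.5, C_hi=30.4.
(300−201)/(30.4−15.5) × (30.2−15.5) + 201 = 99/14.9 × 14.7 + 201 ≈ 298.67 → 299.
PM2.5: 45.2 lies in 35.5–55.4, so I_lo=101, I_hi=150, C_lo=35.5, C_hi=55.4.
(150−101)/(55.4−35.5) × (45.2−35.5) + 101 = 49/19.9 × 9.7 + 101 ≈ 124.88 → 125.
Sub-indices: PM10→275, SO₂→81, CO→299, PM2.5→125. Overall AQI = max = 299; dominant pollutant is CO.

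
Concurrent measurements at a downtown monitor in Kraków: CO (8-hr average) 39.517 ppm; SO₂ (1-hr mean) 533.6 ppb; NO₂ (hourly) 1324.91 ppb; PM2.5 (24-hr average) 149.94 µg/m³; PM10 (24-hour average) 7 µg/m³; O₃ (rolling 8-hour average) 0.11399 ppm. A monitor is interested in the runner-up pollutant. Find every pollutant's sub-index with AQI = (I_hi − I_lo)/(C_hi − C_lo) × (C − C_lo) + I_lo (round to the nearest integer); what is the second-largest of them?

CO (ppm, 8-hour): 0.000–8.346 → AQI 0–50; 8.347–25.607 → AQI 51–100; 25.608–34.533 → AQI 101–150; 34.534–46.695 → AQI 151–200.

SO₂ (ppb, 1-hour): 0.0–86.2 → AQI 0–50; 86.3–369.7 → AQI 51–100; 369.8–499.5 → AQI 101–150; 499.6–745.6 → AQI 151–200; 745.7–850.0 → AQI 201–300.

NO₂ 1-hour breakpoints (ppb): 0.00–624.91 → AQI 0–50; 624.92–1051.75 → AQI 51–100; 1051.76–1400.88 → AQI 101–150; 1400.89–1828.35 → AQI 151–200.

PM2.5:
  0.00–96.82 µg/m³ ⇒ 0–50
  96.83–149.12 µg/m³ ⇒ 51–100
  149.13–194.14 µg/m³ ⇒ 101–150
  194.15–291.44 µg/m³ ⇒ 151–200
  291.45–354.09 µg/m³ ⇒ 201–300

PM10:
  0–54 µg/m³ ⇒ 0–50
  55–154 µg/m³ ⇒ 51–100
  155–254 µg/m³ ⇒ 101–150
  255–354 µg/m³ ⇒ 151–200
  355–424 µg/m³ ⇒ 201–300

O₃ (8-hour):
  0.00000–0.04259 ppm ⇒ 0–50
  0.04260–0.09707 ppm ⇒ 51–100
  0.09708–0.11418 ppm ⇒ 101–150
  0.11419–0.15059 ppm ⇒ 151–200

158

CO: 39.517 ∈ [34.534, 46.695] ↔ index [151, 200].
151 + (39.517−34.534)·(200−151)/(46.695−34.534) = 151 + 4.983·49/12.161 ≈ 171.08, so AQI = 171.
SO₂: 533.6 lies in 499.6–745.6, so I_lo=151, I_hi=200, C_lo=499.6, C_hi=745.6.
(200−151)/(745.6−499.6) × (533.6−499.6) + 151 = 49/246.0 × 34.0 + 151 ≈ 157.77 → 158.
NO₂ 1324.91: bracket 1051.76–1400.88 → index 101–150; slope 49/349.12, offset 273.15.
AQI = 101 + 49/349.12·273.15 ≈ 139.34 ⇒ 139.
PM2.5: row 149.13–194.14 (AQI 101–150). (150−101)·(149.94−149.13)/(194.14−149.13) + 101 = 49·0.81/45.01 + 101 ≈ 101.88 → 102.
PM10: 7 lies in 0–54, so I_lo=0, I_hi=50, C_lo=0, C_hi=54.
(50−0)/(54−0) × (7−0) + 0 = 50/54 × 7 + 0 ≈ 6.48 → 6.
O₃ 0.11399: bracket 0.09708–0.11418 → index 101–150; slope 49/0.01710, offset 0.01691.
AQI = 101 + 49/0.01710·0.01691 ≈ 149.46 ⇒ 149.
Sub-indices: CO→171, SO₂→158, NO₂→139, PM2.5→102, PM10→6, O₃→149. Ranked high→low: 171, 158, 149, 139, 102, 6. Second-highest sub-index = 158.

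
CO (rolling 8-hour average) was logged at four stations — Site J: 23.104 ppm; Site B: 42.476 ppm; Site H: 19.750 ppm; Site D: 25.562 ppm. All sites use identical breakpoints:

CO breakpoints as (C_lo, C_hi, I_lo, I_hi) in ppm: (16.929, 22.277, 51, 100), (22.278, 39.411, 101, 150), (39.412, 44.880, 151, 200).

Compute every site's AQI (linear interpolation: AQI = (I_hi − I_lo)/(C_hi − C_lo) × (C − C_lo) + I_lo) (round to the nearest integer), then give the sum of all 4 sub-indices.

Site J 23.104: bracket 22.278–39.411 → index 101–150; slope 49/17.133, offset 0.826.
AQI = 101 + 49/17.133·0.826 ≈ 103.36 ⇒ 103.
Site B: 42.476 lies in 39.412–44.880, so I_lo=151, I_hi=200, C_lo=39.412, C_hi=44.880.
(200−151)/(44.880−39.412) × (42.476−39.412) + 151 = 49/5.468 × 3.064 + 151 ≈ 178.46 → 178.
Site H: 19.750 lies in 16.929–22.277, so I_lo=51, I_hi=100, C_lo=16.929, C_hi=22.277.
(100−51)/(22.277−16.929) × (19.750−16.929) + 51 = 49/5.348 × 2.821 + 51 ≈ 76.85 → 77.
Site D: row 22.278–39.411 (AQI 101–150). (150−101)·(25.562−22.278)/(39.411−22.278) + 101 = 49·3.284/17.133 + 101 ≈ 110.39 → 110.
AQIs: Site J=103, Site B=178, Site H=77, Site D=110. Sum = 103 + 178 + 77 + 110 = 468.

468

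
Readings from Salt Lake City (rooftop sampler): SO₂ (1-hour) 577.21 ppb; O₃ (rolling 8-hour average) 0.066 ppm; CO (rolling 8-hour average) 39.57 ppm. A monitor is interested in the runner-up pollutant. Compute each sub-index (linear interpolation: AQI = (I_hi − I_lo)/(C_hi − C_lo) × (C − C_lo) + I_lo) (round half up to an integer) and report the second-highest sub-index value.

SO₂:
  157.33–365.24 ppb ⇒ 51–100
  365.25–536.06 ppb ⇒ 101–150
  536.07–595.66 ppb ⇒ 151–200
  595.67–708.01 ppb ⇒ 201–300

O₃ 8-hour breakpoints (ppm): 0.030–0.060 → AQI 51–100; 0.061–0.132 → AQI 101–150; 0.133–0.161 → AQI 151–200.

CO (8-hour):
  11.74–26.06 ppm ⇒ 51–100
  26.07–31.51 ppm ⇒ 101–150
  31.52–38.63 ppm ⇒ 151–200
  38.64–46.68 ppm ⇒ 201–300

SO₂: 577.21 ∈ [536.07, 595.66] ↔ index [151, 200].
151 + (577.21−536.07)·(200−151)/(595.66−536.07) = 151 + 41.14·49/59.59 ≈ 184.83, so AQI = 185.
O₃: 0.066 ∈ [0.061, 0.132] ↔ index [101, 150].
101 + (0.066−0.061)·(150−101)/(0.132−0.061) = 101 + 0.005·49/0.071 ≈ 104.45, so AQI = 104.
CO: 39.57 lies in 38.64–46.68, so I_lo=201, I_hi=300, C_lo=38.64, C_hi=46.68.
(300−201)/(46.68−38.64) × (39.57−38.64) + 201 = 99/8.04 × 0.93 + 201 ≈ 212.45 → 212.
Sub-indices: SO₂→185, O₃→104, CO→212. Ranked high→low: 212, 185, 104. Second-highest sub-index = 185.

185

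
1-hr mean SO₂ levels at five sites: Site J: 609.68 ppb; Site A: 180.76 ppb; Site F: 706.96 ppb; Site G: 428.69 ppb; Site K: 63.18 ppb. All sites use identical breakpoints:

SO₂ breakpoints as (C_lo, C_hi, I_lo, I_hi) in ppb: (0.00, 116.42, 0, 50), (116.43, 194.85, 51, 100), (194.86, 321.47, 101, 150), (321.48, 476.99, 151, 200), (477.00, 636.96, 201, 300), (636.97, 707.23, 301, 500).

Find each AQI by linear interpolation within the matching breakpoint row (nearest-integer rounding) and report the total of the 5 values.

1085

Site J: 609.68 ∈ [477.00, 636.96] ↔ index [201, 300].
201 + (609.68−477.00)·(300−201)/(636.96−477.00) = 201 + 132.68·99/159.96 ≈ 283.12, so AQI = 283.
Site A: 180.76 ∈ [116.43, 194.85] ↔ index [51, 100].
51 + (180.76−116.43)·(100−51)/(194.85−116.43) = 51 + 64.33·49/78.42 ≈ 91.20, so AQI = 91.
Site F: 706.96 lies in 636.97–707.23, so I_lo=301, I_hi=500, C_lo=636.97, C_hi=707.23.
(500−301)/(707.23−636.97) × (706.96−636.97) + 301 = 199/70.26 × 69.99 + 301 ≈ 499.24 → 499.
Site G: row 321.48–476.99 (AQI 151–200). (200−151)·(428.69−321.48)/(476.99−321.48) + 151 = 49·107.21/155.51 + 151 ≈ 184.78 → 185.
Site K: 63.18 ∈ [0.00, 116.42] ↔ index [0, 50].
0 + (63.18−0.00)·(50−0)/(116.42−0.00) = 0 + 63.18·50/116.42 ≈ 27.13, so AQI = 27.
AQIs: Site J=283, Site A=91, Site F=499, Site G=185, Site K=27. Sum = 283 + 91 + 499 + 185 + 27 = 1085.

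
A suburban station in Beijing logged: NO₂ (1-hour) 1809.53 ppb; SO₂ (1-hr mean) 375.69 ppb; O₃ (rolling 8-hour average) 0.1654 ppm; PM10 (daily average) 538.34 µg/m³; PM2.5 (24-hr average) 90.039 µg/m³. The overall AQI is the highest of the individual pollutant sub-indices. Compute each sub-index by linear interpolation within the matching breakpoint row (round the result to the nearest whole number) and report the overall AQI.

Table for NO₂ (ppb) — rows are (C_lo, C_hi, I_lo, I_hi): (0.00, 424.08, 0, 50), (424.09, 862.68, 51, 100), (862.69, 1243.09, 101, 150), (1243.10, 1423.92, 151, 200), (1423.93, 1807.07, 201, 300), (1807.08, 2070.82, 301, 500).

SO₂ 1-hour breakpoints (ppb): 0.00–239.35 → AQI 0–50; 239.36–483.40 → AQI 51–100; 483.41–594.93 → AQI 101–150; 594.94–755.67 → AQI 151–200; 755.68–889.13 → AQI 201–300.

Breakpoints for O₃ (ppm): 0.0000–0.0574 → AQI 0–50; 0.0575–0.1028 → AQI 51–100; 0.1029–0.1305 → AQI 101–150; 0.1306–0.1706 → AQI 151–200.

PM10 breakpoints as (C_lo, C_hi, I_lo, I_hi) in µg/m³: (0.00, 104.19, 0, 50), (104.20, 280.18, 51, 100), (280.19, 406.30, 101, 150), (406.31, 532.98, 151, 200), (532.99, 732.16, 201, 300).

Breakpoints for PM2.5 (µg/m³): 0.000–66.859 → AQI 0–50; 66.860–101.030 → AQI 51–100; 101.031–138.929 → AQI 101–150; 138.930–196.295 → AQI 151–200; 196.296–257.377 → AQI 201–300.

NO₂: 1809.53 lies in 1807.08–2070.82, so I_lo=301, I_hi=500, C_lo=1807.08, C_hi=2070.82.
(500−301)/(2070.82−1807.08) × (1809.53−1807.08) + 301 = 199/263.74 × 2.45 + 301 ≈ 302.85 → 303.
SO₂: row 239.36–483.40 (AQI 51–100). (100−51)·(375.69−239.36)/(483.40−239.36) + 51 = 49·136.33/244.04 + 51 ≈ 78.37 → 78.
O₃ 0.1654: bracket 0.1306–0.1706 → index 151–200; slope 49/0.0400, offset 0.0348.
AQI = 151 + 49/0.0400·0.0348 ≈ 193.63 ⇒ 194.
PM10: 538.34 ∈ [532.99, 732.16] ↔ index [201, 300].
201 + (538.34−532.99)·(300−201)/(732.16−532.99) = 201 + 5.35·99/199.17 ≈ 203.66, so AQI = 204.
PM2.5: 90.039 ∈ [66.860, 101.030] ↔ index [51, 100].
51 + (90.039−66.860)·(100−51)/(101.030−66.860) = 51 + 23.179·49/34.170 ≈ 84.24, so AQI = 84.
Sub-indices: NO₂→303, SO₂→78, O₃→194, PM10→204, PM2.5→84. Overall AQI = max = 303; dominant pollutant is NO₂.
AQI 303: Hazardous.

303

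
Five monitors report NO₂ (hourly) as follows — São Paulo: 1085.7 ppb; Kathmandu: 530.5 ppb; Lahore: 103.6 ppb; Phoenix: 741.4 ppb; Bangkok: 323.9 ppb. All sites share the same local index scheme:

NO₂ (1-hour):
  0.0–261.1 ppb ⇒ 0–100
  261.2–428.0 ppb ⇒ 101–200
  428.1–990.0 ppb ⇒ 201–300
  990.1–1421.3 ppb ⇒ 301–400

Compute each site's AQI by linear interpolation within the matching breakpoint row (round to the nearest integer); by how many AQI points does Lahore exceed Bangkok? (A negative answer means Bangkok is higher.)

-98

São Paulo: row 990.1–1421.3 (AQI 301–400). (400−301)·(1085.7−990.1)/(1421.3−990.1) + 301 = 99·95.6/431.2 + 301 ≈ 322.95 → 323.
Kathmandu: 530.5 lies in 428.1–990.0, so I_lo=201, I_hi=300, C_lo=428.1, C_hi=990.0.
(300−201)/(990.0−428.1) × (530.5−428.1) + 201 = 99/561.9 × 102.4 + 201 ≈ 219.04 → 219.
Lahore: 103.6 lies in 0.0–261.1, so I_lo=0, I_hi=100, C_lo=0.0, C_hi=261.1.
(100−0)/(261.1−0.0) × (103.6−0.0) + 0 = 100/261.1 × 103.6 + 0 ≈ 39.68 → 40.
Phoenix 741.4: bracket 428.1–990.0 → index 201–300; slope 99/561.9, offset 313.3.
AQI = 201 + 99/561.9·313.3 ≈ 256.20 ⇒ 256.
Bangkok: row 261.2–428.0 (AQI 101–200). (200−101)·(323.9−261.2)/(428.0−261.2) + 101 = 99·62.7/166.8 + 101 ≈ 138.21 → 138.
AQIs: São Paulo=323, Kathmandu=219, Lahore=40, Phoenix=256, Bangkok=138. Lahore (40) − Bangkok (138) = -98.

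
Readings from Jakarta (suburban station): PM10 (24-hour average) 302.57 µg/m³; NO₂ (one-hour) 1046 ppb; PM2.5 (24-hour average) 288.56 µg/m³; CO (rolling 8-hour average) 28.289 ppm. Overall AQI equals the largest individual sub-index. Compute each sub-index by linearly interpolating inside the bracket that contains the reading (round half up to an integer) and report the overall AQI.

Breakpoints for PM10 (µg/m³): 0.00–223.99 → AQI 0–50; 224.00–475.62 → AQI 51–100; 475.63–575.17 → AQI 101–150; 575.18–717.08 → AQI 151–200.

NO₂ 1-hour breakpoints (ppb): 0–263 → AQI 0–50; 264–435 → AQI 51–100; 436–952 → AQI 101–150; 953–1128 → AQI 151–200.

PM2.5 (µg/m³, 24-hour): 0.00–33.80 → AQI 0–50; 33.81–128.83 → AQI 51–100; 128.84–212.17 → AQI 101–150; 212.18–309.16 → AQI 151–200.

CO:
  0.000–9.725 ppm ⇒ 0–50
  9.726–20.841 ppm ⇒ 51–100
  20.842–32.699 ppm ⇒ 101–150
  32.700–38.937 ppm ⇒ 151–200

PM10: row 224.00–475.62 (AQI 51–100). (100−51)·(302.57−224.00)/(475.62−224.00) + 51 = 49·78.57/251.62 + 51 ≈ 66.30 → 66.
NO₂: row 953–1128 (AQI 151–200). (200−151)·(1046−953)/(1128−953) + 151 = 49·93/175 + 151 ≈ 177.04 → 177.
PM2.5: 288.56 lies in 212.18–309.16, so I_lo=151, I_hi=200, C_lo=212.18, C_hi=309.16.
(200−151)/(309.16−212.18) × (288.56−212.18) + 151 = 49/96.98 × 76.38 + 151 ≈ 189.59 → 190.
CO: 28.289 ∈ [20.842, 32.699] ↔ index [101, 150].
101 + (28.289−20.842)·(150−101)/(32.699−20.842) = 101 + 7.447·49/11.857 ≈ 131.78, so AQI = 132.
Sub-indices: PM10→66, NO₂→177, PM2.5→190, CO→132. Overall AQI = max = 190; dominant pollutant is PM2.5.

190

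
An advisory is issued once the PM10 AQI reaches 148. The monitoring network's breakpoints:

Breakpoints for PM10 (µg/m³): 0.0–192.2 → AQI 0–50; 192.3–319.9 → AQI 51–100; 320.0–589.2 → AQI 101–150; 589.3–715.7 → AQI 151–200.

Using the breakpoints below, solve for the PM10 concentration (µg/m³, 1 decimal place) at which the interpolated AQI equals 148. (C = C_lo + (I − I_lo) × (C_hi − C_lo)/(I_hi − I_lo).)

AQI 148 lies in the 101–150 band, which corresponds to 320.0–589.2 µg/m³.
C = 320.0 + (148−101)×(589.2−320.0)/(150−101) = 320.0 + 47×269.2/49 ≈ 578.212 µg/m³ → 578.2 µg/m³ to 1 dp.

578.2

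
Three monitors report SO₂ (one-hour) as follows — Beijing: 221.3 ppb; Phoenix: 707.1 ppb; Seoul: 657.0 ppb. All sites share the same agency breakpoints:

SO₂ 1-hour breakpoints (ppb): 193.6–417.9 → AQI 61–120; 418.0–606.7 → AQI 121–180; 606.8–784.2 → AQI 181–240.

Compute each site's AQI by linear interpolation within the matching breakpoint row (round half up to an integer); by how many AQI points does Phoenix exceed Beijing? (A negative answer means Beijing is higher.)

146

Beijing: row 193.6–417.9 (AQI 61–120). (120−61)·(221.3−193.6)/(417.9−193.6) + 61 = 59·27.7/224.3 + 61 ≈ 68.29 → 68.
Phoenix: 707.1 lies in 606.8–784.2, so I_lo=181, I_hi=240, C_lo=606.8, C_hi=784.2.
(240−181)/(784.2−606.8) × (707.1−606.8) + 181 = 59/177.4 × 100.3 + 181 ≈ 214.36 → 214.
Seoul: 657.0 ∈ [606.8, 784.2] ↔ index [181, 240].
181 + (657.0−606.8)·(240−181)/(784.2−606.8) = 181 + 50.2·59/177.4 ≈ 197.70, so AQI = 198.
AQIs: Beijing=68, Phoenix=214, Seoul=198. Phoenix (214) − Beijing (68) = 146.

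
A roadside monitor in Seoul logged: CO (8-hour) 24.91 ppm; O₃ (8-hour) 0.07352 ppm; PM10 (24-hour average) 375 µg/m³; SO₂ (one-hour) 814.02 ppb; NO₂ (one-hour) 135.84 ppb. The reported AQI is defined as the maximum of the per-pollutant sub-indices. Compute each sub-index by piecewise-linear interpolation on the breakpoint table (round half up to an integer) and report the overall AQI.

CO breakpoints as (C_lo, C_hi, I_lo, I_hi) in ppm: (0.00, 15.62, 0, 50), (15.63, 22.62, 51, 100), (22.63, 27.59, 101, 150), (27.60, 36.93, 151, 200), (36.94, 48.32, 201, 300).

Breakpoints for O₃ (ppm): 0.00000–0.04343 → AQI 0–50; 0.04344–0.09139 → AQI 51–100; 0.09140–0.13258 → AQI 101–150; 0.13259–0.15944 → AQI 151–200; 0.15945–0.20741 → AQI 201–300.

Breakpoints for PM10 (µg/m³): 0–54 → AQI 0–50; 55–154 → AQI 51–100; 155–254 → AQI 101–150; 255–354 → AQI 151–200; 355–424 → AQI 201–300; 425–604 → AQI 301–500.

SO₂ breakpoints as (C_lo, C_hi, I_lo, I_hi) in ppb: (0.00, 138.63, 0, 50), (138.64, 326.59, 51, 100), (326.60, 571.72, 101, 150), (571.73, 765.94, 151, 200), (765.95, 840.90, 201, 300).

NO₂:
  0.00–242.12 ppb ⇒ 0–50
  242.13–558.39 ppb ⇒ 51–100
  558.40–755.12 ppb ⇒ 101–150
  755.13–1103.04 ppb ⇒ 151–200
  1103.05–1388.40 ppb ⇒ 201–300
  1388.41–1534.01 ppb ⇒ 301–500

264

CO: row 22.63–27.59 (AQI 101–150). (150−101)·(24.91−22.63)/(27.59−22.63) + 101 = 49·2.28/4.96 + 101 ≈ 123.52 → 124.
O₃: 0.07352 ∈ [0.04344, 0.09139] ↔ index [51, 100].
51 + (0.07352−0.04344)·(100−51)/(0.09139−0.04344) = 51 + 0.03008·49/0.04795 ≈ 81.74, so AQI = 82.
PM10: 375 ∈ [355, 424] ↔ index [201, 300].
201 + (375−355)·(300−201)/(424−355) = 201 + 20·99/69 ≈ 229.70, so AQI = 230.
SO₂ 814.02: bracket 765.95–840.90 → index 201–300; slope 99/74.95, offset 48.07.
AQI = 201 + 99/74.95·48.07 ≈ 264.49 ⇒ 264.
NO₂: 135.84 ∈ [0.00, 242.12] ↔ index [0, 50].
0 + (135.84−0.00)·(50−0)/(242.12−0.00) = 0 + 135.84·50/242.12 ≈ 28.05, so AQI = 28.
Sub-indices: CO→124, O₃→82, PM10→230, SO₂→264, NO₂→28. Overall AQI = max = 264; dominant pollutant is SO₂.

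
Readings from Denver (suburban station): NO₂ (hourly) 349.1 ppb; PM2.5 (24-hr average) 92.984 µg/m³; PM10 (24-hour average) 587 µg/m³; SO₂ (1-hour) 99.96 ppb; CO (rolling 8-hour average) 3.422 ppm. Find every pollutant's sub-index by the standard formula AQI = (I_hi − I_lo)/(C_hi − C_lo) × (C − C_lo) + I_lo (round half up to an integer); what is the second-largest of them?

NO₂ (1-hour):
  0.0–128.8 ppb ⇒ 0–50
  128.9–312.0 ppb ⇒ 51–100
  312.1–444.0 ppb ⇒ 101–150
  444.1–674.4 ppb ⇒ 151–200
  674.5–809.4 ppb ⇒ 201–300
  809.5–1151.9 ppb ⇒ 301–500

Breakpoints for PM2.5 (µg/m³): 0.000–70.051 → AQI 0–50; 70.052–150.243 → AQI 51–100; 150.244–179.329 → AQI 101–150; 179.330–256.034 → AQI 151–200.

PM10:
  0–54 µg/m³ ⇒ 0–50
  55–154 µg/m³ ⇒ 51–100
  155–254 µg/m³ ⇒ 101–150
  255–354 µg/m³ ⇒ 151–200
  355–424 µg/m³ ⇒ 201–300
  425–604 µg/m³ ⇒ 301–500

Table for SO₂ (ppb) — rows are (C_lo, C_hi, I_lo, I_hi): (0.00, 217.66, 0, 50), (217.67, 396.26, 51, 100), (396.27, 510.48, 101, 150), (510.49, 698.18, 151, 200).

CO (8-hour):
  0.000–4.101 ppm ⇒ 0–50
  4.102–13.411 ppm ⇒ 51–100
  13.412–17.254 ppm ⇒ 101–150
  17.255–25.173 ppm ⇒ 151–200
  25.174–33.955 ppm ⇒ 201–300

NO₂: 349.1 ∈ [312.1, 444.0] ↔ index [101, 150].
101 + (349.1−312.1)·(150−101)/(444.0−312.1) = 101 + 37.0·49/131.9 ≈ 114.75, so AQI = 115.
PM2.5 92.984: bracket 70.052–150.243 → index 51–100; slope 49/80.191, offset 22.932.
AQI = 51 + 49/80.191·22.932 ≈ 65.01 ⇒ 65.
PM10: 587 ∈ [425, 604] ↔ index [301, 500].
301 + (587−425)·(500−301)/(604−425) = 301 + 162·199/179 ≈ 481.10, so AQI = 481.
SO₂ 99.96: bracket 0.00–217.66 → index 0–50; slope 50/217.66, offset 99.96.
AQI = 0 + 50/217.66·99.96 ≈ 22.96 ⇒ 23.
CO: 3.422 lies in 0.000–4.101, so I_lo=0, I_hi=50, C_lo=0.000, C_hi=4.101.
(50−0)/(4.101−0.000) × (3.422−0.000) + 0 = 50/4.101 × 3.422 + 0 ≈ 41.72 → 42.
Sub-indices: NO₂→115, PM2.5→65, PM10→481, SO₂→23, CO→42. Ranked high→low: 481, 115, 65, 42, 23. Second-highest sub-index = 115.

115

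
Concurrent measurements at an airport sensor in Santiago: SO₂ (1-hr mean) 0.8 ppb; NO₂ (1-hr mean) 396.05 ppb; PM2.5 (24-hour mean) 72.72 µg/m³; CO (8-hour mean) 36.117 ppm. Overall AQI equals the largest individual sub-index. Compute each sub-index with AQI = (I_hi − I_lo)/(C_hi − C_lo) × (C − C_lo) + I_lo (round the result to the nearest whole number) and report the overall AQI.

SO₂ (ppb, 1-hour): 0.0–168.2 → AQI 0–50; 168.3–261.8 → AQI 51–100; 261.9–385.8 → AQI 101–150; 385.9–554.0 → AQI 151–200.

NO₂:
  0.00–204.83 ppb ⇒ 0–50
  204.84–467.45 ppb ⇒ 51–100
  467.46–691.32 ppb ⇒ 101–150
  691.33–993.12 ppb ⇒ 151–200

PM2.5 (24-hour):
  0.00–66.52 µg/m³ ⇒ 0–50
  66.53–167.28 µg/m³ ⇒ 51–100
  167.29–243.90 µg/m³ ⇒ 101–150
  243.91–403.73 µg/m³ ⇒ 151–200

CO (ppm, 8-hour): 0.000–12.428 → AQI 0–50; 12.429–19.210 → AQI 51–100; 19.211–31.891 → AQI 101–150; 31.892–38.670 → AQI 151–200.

SO₂ 0.8: bracket 0.0–168.2 → index 0–50; slope 50/168.2, offset 0.8.
AQI = 0 + 50/168.2·0.8 ≈ 0.24 ⇒ 0.
NO₂ 396.05: bracket 204.84–467.45 → index 51–100; slope 49/262.61, offset 191.21.
AQI = 51 + 49/262.61·191.21 ≈ 86.68 ⇒ 87.
PM2.5: 72.72 lies in 66.53–167.28, so I_lo=51, I_hi=100, C_lo=66.53, C_hi=167.28.
(100−51)/(167.28−66.53) × (72.72−66.53) + 51 = 49/100.75 × 6.19 + 51 ≈ 54.01 → 54.
CO 36.117: bracket 31.892–38.670 → index 151–200; slope 49/6.778, offset 4.225.
AQI = 151 + 49/6.778·4.225 ≈ 181.54 ⇒ 182.
Sub-indices: SO₂→0, NO₂→87, PM2.5→54, CO→182. Overall AQI = max = 182; dominant pollutant is CO.
AQI 182: Unhealthy.

182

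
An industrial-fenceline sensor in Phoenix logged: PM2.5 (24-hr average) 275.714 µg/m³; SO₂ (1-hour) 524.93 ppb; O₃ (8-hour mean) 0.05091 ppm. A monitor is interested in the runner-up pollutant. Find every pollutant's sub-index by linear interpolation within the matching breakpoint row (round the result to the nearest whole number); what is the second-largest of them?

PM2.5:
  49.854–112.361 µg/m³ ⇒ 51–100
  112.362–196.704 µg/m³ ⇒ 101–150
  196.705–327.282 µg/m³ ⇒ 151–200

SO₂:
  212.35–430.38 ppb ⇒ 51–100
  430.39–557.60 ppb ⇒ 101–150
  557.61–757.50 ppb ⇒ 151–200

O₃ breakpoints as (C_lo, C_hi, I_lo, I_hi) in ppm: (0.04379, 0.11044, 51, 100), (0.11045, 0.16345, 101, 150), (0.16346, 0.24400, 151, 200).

PM2.5: 275.714 lies in 196.705–327.282, so I_lo=151, I_hi=200, C_lo=196.705, C_hi=327.282.
(200−151)/(327.282−196.705) × (275.714−196.705) + 151 = 49/130.577 × 79.009 + 151 ≈ 180.65 → 181.
SO₂: 524.93 lies in 430.39–557.60, so I_lo=101, I_hi=150, C_lo=430.39, C_hi=557.60.
(150−101)/(557.60−430.39) × (524.93−430.39) + 101 = 49/127.21 × 94.54 + 101 ≈ 137.42 → 137.
O₃ 0.05091: bracket 0.04379–0.11044 → index 51–100; slope 49/0.06665, offset 0.00712.
AQI = 51 + 49/0.06665·0.00712 ≈ 56.23 ⇒ 56.
Sub-indices: PM2.5→181, SO₂→137, O₃→56. Ranked high→low: 181, 137, 56. Second-highest sub-index = 137.

137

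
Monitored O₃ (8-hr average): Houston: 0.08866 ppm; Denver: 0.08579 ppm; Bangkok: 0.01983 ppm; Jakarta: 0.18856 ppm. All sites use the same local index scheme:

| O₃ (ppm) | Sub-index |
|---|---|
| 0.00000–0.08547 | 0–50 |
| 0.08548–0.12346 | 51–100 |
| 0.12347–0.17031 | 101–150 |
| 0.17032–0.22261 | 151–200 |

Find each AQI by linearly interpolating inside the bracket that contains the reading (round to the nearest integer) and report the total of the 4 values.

Houston: 0.08866 lies in 0.08548–0.12346, so I_lo=51, I_hi=100, C_lo=0.08548, C_hi=0.12346.
(100−51)/(0.12346−0.08548) × (0.08866−0.08548) + 51 = 49/0.03798 × 0.00318 + 51 ≈ 55.10 → 55.
Denver: row 0.08548–0.12346 (AQI 51–100). (100−51)·(0.08579−0.08548)/(0.12346−0.08548) + 51 = 49·0.00031/0.03798 + 51 ≈ 51.40 → 51.
Bangkok: 0.01983 lies in 0.00000–0.08547, so I_lo=0, I_hi=50, C_lo=0.00000, C_hi=0.08547.
(50−0)/(0.08547−0.00000) × (0.01983−0.00000) + 0 = 50/0.08547 × 0.01983 + 0 ≈ 11.60 → 12.
Jakarta: 0.18856 lies in 0.17032–0.22261, so I_lo=151, I_hi=200, C_lo=0.17032, C_hi=0.22261.
(200−151)/(0.22261−0.17032) × (0.18856−0.17032) + 151 = 49/0.05229 × 0.01824 + 151 ≈ 168.09 → 168.
AQIs: Houston=55, Denver=51, Bangkok=12, Jakarta=168. Sum = 55 + 51 + 12 + 168 = 286.

286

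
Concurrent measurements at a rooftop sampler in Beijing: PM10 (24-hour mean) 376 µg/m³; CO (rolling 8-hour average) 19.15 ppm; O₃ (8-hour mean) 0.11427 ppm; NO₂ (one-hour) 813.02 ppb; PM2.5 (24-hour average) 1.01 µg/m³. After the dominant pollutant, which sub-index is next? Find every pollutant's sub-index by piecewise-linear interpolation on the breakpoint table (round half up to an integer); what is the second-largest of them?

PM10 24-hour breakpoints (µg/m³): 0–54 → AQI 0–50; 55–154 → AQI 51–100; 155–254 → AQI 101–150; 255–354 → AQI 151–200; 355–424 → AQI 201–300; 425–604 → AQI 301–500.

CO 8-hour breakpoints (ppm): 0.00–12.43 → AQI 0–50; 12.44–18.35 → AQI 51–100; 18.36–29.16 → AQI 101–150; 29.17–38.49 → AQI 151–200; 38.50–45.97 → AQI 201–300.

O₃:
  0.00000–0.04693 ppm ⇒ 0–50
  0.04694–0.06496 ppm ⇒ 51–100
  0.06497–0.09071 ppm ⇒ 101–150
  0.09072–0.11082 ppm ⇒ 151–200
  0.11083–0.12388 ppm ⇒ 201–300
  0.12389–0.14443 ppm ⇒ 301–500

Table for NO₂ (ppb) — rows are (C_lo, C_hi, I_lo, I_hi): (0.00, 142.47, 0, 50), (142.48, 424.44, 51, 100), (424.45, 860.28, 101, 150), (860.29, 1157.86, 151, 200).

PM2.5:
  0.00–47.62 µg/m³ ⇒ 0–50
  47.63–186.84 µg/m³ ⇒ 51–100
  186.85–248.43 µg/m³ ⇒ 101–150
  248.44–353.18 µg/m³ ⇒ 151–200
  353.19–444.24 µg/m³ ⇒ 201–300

PM10 376: bracket 355–424 → index 201–300; slope 99/69, offset 21.
AQI = 201 + 99/69·21 ≈ 231.13 ⇒ 231.
CO 19.15: bracket 18.36–29.16 → index 101–150; slope 49/10.80, offset 0.79.
AQI = 101 + 49/10.80·0.79 ≈ 104.58 ⇒ 105.
O₃: row 0.11083–0.12388 (AQI 201–300). (300−201)·(0.11427−0.11083)/(0.12388−0.11083) + 201 = 99·0.00344/0.01305 + 201 ≈ 227.10 → 227.
NO₂: 813.02 lies in 424.45–860.28, so I_lo=101, I_hi=150, C_lo=424.45, C_hi=860.28.
(150−101)/(860.28−424.45) × (813.02−424.45) + 101 = 49/435.83 × 388.57 + 101 ≈ 144.69 → 145.
PM2.5: 1.01 ∈ [0.00, 47.62] ↔ index [0, 50].
0 + (1.01−0.00)·(50−0)/(47.62−0.00) = 0 + 1.01·50/47.62 ≈ 1.06, so AQI = 1.
Sub-indices: PM10→231, CO→105, O₃→227, NO₂→145, PM2.5→1. Ranked high→low: 231, 227, 145, 105, 1. Second-highest sub-index = 227.

227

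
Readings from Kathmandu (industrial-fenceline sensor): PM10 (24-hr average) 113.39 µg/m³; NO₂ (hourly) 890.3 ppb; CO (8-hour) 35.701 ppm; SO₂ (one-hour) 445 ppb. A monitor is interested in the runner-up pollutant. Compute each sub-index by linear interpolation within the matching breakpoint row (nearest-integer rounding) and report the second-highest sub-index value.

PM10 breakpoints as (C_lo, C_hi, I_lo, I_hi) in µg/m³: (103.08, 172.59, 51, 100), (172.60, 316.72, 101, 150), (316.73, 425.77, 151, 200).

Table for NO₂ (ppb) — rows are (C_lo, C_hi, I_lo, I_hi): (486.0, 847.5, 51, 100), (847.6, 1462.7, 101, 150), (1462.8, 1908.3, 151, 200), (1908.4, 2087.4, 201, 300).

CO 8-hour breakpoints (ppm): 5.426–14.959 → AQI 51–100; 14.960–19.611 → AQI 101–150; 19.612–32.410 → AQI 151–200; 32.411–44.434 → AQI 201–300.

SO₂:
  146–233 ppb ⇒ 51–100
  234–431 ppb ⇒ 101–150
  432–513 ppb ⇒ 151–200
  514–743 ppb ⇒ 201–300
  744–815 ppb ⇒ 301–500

PM10: row 103.08–172.59 (AQI 51–100). (100−51)·(113.39−103.08)/(172.59−103.08) + 51 = 49·10.31/69.51 + 51 ≈ 58.27 → 58.
NO₂: row 847.6–1462.7 (AQI 101–150). (150−101)·(890.3−847.6)/(1462.7−847.6) + 101 = 49·42.7/615.1 + 101 ≈ 104.40 → 104.
CO: 35.701 lies in 32.411–44.434, so I_lo=201, I_hi=300, C_lo=32.411, C_hi=44.434.
(300−201)/(44.434−32.411) × (35.701−32.411) + 201 = 99/12.023 × 3.290 + 201 ≈ 228.09 → 228.
SO₂ 445: bracket 432–513 → index 151–200; slope 49/81, offset 13.
AQI = 151 + 49/81·13 ≈ 158.86 ⇒ 159.
Sub-indices: PM10→58, NO₂→104, CO→228, SO₂→159. Ranked high→low: 228, 159, 104, 58. Second-highest sub-index = 159.

159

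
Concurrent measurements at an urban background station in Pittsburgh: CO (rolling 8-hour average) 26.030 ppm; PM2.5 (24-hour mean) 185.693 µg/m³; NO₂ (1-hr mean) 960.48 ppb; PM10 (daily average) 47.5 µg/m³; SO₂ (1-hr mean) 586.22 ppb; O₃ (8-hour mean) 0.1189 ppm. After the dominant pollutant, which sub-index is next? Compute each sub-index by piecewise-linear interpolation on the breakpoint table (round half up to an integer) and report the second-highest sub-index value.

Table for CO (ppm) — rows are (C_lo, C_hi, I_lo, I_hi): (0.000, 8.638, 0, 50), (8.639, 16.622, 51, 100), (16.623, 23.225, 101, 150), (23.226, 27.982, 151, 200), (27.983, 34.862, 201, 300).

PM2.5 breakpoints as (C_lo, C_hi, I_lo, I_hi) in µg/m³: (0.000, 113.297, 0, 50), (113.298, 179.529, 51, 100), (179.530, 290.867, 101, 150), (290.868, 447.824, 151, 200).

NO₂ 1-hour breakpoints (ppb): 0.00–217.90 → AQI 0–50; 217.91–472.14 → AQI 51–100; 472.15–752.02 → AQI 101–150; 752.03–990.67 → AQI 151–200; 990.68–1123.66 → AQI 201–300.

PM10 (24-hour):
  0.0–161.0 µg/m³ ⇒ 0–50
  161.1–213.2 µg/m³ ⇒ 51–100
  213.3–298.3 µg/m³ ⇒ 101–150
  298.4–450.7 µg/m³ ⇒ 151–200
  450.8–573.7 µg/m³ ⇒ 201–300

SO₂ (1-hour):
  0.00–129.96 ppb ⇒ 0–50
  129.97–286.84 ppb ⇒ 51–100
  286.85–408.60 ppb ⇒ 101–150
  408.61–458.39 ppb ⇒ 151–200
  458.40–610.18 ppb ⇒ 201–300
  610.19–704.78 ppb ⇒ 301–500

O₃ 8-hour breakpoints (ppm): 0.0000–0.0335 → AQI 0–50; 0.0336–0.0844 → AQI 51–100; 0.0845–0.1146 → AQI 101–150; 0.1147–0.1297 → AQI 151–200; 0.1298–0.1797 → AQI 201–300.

194

CO 26.030: bracket 23.226–27.982 → index 151–200; slope 49/4.756, offset 2.804.
AQI = 151 + 49/4.756·2.804 ≈ 179.89 ⇒ 180.
PM2.5: 185.693 lies in 179.530–290.867, so I_lo=101, I_hi=150, C_lo=179.530, C_hi=290.867.
(150−101)/(290.867−179.530) × (185.693−179.530) + 101 = 49/111.337 × 6.163 + 101 ≈ 103.71 → 104.
NO₂ 960.48: bracket 752.03–990.67 → index 151–200; slope 49/238.64, offset 208.45.
AQI = 151 + 49/238.64·208.45 ≈ 193.80 ⇒ 194.
PM10 47.5: bracket 0.0–161.0 → index 0–50; slope 50/161.0, offset 47.5.
AQI = 0 + 50/161.0·47.5 ≈ 14.75 ⇒ 15.
SO₂: 586.22 lies in 458.40–610.18, so I_lo=201, I_hi=300, C_lo=458.40, C_hi=610.18.
(300−201)/(610.18−458.40) × (586.22−458.40) + 201 = 99/151.78 × 127.82 + 201 ≈ 284.37 → 284.
O₃: row 0.1147–0.1297 (AQI 151–200). (200−151)·(0.1189−0.1147)/(0.1297−0.1147) + 151 = 49·0.0042/0.0150 + 151 ≈ 164.72 → 165.
Sub-indices: CO→180, PM2.5→104, NO₂→194, PM10→15, SO₂→284, O₃→165. Ranked high→low: 284, 194, 180, 165, 104, 15. Second-highest sub-index = 194.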